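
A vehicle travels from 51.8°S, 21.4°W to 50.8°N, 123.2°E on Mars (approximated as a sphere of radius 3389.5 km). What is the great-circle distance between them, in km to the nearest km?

Let φ₁ = -0.9041 rad, φ₂ = 0.8866 rad, and Δλ = 2.5237 rad.
Haversine: a = sin²(Δφ/2) + cos φ₁ cos φ₂ sin²(Δλ/2) = 0.6091 + (0.6184)(0.6320)(0.9076) = 0.96379.
Central angle c = 2·arcsin(√a) = 2.75871 rad.
Distance = R·c = 3389.5 × 2.7587 ≈ 9351 km.

9351 km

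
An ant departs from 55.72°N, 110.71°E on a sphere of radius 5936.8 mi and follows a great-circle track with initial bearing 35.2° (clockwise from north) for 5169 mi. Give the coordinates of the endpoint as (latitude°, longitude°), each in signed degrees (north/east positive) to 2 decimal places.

62.17°, -140.10°

Angular distance δ = d/R = 5169/5936.8 = 0.87067 rad; initial bearing θ = 0.6144 rad.
sin φ₂ = sin φ₁ cos δ + cos φ₁ sin δ cos θ = (0.8263)(0.6443) + (0.5632)(0.7648)(0.8171) = 0.8844, so φ₂ = 62.17°.
Δλ = atan2(sin θ sin δ cos φ₁, cos δ − sin φ₁ sin φ₂) = atan2(0.2483, -0.0864) = 109.195°.
λ₂ = 110.710° + 109.195° = 219.90° → -140.10° after wrapping to (−180°, 180°].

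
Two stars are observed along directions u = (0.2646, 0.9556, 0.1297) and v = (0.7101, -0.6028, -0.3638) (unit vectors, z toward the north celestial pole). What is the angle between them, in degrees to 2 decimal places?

115.81°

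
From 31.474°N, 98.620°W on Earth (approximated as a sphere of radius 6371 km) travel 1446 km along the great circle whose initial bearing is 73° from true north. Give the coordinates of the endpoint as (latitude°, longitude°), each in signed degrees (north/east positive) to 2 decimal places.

Angular distance δ = d/R = 1446/6371 = 0.22697 rad; initial bearing θ = 1.2741 rad.
sin φ₂ = sin φ₁ cos δ + cos φ₁ sin δ cos θ = (0.5221)(0.9744) + (0.8529)(0.2250)(0.2924) = 0.5648, so φ₂ = 34.39°.
Δλ = atan2(sin θ sin δ cos φ₁, cos δ − sin φ₁ sin φ₂) = atan2(0.1835, 0.6794) = 15.116°.
λ₂ = -98.620° + 15.116° = -83.50°.

34.39°, -83.50°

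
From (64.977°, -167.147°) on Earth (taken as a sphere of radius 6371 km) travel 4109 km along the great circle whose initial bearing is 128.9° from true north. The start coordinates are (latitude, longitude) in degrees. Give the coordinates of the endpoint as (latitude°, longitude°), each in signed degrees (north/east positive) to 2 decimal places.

34.36°, -132.62°

Angular distance δ = d/R = 4109/6371 = 0.64495 rad; initial bearing θ = 2.2497 rad.
sin φ₂ = sin φ₁ cos δ + cos φ₁ sin δ cos θ = (0.9061)(0.7991) + (0.4230)(0.6012)(-0.6280) = 0.5644, so φ₂ = 34.36°.
Δλ = atan2(sin θ sin δ cos φ₁, cos δ − sin φ₁ sin φ₂) = atan2(0.1979, 0.2877) = 34.525°.
λ₂ = -167.147° + 34.525° = -132.62°.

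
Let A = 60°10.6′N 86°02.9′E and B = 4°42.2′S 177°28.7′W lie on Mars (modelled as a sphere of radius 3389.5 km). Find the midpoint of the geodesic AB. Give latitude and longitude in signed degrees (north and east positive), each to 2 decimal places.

36.48°, 154.80°

The central angle between A and B is δ = 1.6982 rad.
With f = 0.5, the slerp weights are sin((1−f)δ)/sin δ = 0.7568 and sin(fδ)/sin δ = 0.7568.
Weighted sum of the unit vectors: (0.7568)·(0.0343,0.4961,0.8676) + (0.7568)·(-0.9957,-0.0438,-0.0820) = (-0.7276, 0.3423, 0.5945).
Converting back: φ = atan2(z, √(x²+y²)) = 36.48°, λ = atan2(y, x) = 154.80°.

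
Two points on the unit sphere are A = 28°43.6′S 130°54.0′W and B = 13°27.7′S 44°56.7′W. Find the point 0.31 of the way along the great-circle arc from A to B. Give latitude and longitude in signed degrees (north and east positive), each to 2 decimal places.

Central angle δ = 1.3979 rad. Interpolating on the sphere with fraction f = 0.31:
P = [sin((1−f)δ)·A + sin(fδ)·B] / sin δ = 0.8342·A + 0.4263·B in Cartesian coordinates,
giving P = (-0.1856, -0.8458, -0.5002), i.e. latitude -30.01°, longitude -102.37°.

-30.01°, -102.37°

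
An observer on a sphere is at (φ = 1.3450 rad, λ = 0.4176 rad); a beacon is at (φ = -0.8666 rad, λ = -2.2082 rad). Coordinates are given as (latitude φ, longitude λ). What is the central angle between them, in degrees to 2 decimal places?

With latitudes φ₁ = 77.063°, φ₂ = -49.653° and longitude difference Δλ = -150.447°:
cos c = sin φ₁ sin φ₂ + cos φ₁ cos φ₂ cos Δλ = (0.9746)(-0.7621) + (0.2239)(0.6474)(-0.8699) = -0.86888,
so c = arccos(-0.86888) = 2.62372 rad.
So the angular separation is 150.33°.

150.33°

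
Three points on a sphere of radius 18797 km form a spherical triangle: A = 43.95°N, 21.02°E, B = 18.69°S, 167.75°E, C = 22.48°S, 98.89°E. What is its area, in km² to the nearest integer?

542008556 km²

Side lengths (central angles): a = 1.1172, b = 1.6967, c = 2.4859 rad; semiperimeter s = 2.6499.
By l'Huilier's theorem, tan(E/4) = √[tan(s/2) tan((s−a)/2) tan((s−b)/2) tan((s−c)/2)], giving spherical excess E = 1.5340 rad.
Area = E·R² = 1.5340 × (18797)² ≈ 542008556 km².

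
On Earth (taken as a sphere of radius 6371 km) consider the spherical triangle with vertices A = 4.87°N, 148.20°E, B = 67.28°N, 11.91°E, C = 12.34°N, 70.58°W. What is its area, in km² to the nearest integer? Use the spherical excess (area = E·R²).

Side lengths (central angles): a = 1.3218, b = 2.4048, c = 1.7720 rad; semiperimeter s = 2.7493.
By l'Huilier's theorem, tan(E/4) = √[tan(s/2) tan((s−a)/2) tan((s−b)/2) tan((s−c)/2)], giving spherical excess E = 2.2629 rad.
Area = E·R² = 2.2629 × (6371)² ≈ 91850954 km².

91850954 km²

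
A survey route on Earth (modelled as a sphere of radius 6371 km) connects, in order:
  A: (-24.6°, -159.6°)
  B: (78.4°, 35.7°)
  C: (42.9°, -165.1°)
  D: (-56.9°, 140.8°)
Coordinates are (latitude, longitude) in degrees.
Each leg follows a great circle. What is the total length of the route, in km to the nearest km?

32626 km

Leg A→B: central angle 2.1946 rad, distance 13981.8 km.
Leg B→C: central angle 1.0132 rad, distance 6455.3 km.
Leg C→D: central angle 1.9131 rad, distance 12188.5 km.
Total: 13981.8 + 6455.3 + 12188.5 ≈ 32626 km.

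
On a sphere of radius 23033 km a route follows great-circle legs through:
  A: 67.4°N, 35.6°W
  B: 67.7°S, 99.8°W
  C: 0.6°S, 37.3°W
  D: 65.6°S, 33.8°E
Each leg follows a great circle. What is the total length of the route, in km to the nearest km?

121949 km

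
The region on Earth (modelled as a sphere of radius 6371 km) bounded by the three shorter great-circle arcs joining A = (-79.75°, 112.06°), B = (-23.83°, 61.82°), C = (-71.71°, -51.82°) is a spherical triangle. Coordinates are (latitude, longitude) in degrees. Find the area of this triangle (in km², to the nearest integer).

11297945 km²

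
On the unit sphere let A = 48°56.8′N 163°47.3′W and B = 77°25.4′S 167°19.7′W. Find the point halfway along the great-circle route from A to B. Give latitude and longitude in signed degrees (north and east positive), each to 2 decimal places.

-14.24°, -164.67°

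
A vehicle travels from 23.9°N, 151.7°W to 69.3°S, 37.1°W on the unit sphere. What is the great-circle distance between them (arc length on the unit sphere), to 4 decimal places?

2.1101

With latitudes φ₁ = 23.900°, φ₂ = -69.300° and longitude difference Δλ = 114.600°:
cos c = sin φ₁ sin φ₂ + cos φ₁ cos φ₂ cos Δλ = (0.4051)(-0.9354) + (0.9143)(0.3535)(-0.4163) = -0.51351,
so c = arccos(-0.51351) = 2.11007 rad.
On the unit sphere the arc length equals the central angle: 2.1101.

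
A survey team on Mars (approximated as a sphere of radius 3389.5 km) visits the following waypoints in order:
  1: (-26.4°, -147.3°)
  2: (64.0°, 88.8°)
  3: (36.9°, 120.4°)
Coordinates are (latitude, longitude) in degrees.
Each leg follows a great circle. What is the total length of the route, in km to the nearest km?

Leg 1→2: central angle 2.2378 rad, distance 7585.0 km.
Leg 2→3: central angle 0.5768 rad, distance 1954.9 km.
Total: 7585.0 + 1954.9 ≈ 9540 km.

9540 km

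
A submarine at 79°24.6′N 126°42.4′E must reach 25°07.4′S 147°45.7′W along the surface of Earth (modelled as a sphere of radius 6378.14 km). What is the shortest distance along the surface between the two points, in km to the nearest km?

12674 km

Let φ₁ = 1.3860 rad, φ₂ = -0.4385 rad, and Δλ = 1.4928 rad.
cos c = sin φ₁ sin φ₂ + cos φ₁ cos φ₂ cos Δλ = (0.9830)(-0.4246) + (0.1838)(0.9054)(0.0779) = -0.40437,
so c = arccos(-0.40437) = 1.98709 rad.
Distance = R·c = 6378.14 × 1.9871 ≈ 12674 km.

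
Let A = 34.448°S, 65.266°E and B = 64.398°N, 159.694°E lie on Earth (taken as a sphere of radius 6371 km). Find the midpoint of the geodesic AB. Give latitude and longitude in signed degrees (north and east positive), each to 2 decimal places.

20.46°, 93.83°

Central angle δ = 2.1384 rad. Interpolating on the sphere with fraction f = 0.5:
P = [sin((1−f)δ)·A + sin(fδ)·B] / sin δ = 1.0399·A + 1.0399·B in Cartesian coordinates,
giving P = (-0.0626, 0.9348, 0.3496), i.e. latitude 20.46°, longitude 93.83°.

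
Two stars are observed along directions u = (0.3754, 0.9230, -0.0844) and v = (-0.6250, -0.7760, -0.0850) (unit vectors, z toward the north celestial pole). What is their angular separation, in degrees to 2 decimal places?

160.68°

u·v = -0.9437; |u| = 1.0000, |v| = 1.0000.
cos θ = (u·v)/(|u||v|) = -0.9437, so θ = 160.68°.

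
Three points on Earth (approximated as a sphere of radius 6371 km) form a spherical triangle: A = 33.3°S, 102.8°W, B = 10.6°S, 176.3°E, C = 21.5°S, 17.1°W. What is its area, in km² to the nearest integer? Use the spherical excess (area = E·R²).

36609664 km²

Side lengths (central angles): a = 2.5361, b = 1.3083, c = 1.3378 rad; semiperimeter s = 2.5911.
By l'Huilier's theorem, tan(E/4) = √[tan(s/2) tan((s−a)/2) tan((s−b)/2) tan((s−c)/2)], giving spherical excess E = 0.9019 rad.
Area = E·R² = 0.9019 × (6371)² ≈ 36609664 km².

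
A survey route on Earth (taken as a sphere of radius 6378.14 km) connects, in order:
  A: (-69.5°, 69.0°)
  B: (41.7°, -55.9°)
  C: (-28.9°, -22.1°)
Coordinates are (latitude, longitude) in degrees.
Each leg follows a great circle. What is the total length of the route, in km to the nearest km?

24244 km

Leg A→B: central angle 2.4539 rad, distance 15651.3 km.
Leg B→C: central angle 1.3473 rad, distance 8593.0 km.
Total: 15651.3 + 8593.0 ≈ 24244 km.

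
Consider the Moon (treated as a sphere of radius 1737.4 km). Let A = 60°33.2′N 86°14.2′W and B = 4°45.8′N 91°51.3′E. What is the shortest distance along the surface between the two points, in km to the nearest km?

With latitudes φ₁ = 60.553°, φ₂ = 4.763° and longitude difference Δλ = 178.092°:
Haversine: a = sin²(Δφ/2) + cos φ₁ cos φ₂ sin²(Δλ/2) = 0.2189 + (0.4916)(0.9965)(0.9997) = 0.70867.
Central angle c = 2·arcsin(√a) = 2.00130 rad.
Distance = R·c = 1737.4 × 2.0013 ≈ 3477 km.

3477 km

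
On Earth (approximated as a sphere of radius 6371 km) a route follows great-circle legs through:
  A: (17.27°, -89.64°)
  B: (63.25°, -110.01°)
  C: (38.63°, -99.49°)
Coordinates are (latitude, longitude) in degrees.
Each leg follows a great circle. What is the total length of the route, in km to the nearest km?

8173 km

Leg A→B: central angle 0.8392 rad, distance 5346.8 km.
Leg B→C: central angle 0.4437 rad, distance 2826.6 km.
Total: 5346.8 + 2826.6 ≈ 8173 km.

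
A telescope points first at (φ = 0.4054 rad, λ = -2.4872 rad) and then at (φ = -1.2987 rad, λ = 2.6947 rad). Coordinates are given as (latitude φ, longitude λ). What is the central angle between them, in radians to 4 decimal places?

1.8423 rad

In radians: φ₁ = 0.4054, φ₂ = -1.2987, Δλ = -63.099° = -1.1013 rad.
Haversine: a = sin²(Δφ/2) + cos φ₁ cos φ₂ sin²(Δλ/2) = 0.5665 + (0.9189)(0.2688)(0.2738) = 0.63407.
Central angle c = 2·arcsin(√a) = 1.84225 rad.
So the angular separation is 1.8423 rad.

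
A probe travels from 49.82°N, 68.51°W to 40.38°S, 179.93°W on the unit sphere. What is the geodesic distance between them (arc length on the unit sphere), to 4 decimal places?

2.3110

Let φ₁ = 0.8695 rad, φ₂ = -0.7048 rad, and Δλ = -1.9446 rad.
cos c = sin φ₁ sin φ₂ + cos φ₁ cos φ₂ cos Δλ = (0.7640)(-0.6479) + (0.6452)(0.7618)(-0.3652) = -0.67446,
so c = arccos(-0.67446) = 2.31104 rad.
On the unit sphere the arc length equals the central angle: 2.3110.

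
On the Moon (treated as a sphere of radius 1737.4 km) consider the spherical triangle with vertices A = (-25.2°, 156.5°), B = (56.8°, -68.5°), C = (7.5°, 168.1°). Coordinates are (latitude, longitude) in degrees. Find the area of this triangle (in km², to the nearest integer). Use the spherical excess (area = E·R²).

Side lengths (central angles): a = 1.7616, b = 0.6038, c = 2.3555 rad; semiperimeter s = 2.3604.
By l'Huilier's theorem, tan(E/4) = √[tan(s/2) tan((s−a)/2) tan((s−b)/2) tan((s−c)/2)], giving spherical excess E = 0.1888 rad.
Area = E·R² = 0.1888 × (1737.4)² ≈ 569879 km².

569879 km²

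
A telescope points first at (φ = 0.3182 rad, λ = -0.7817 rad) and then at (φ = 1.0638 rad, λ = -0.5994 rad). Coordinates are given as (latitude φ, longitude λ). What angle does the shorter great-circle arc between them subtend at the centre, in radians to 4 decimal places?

With latitudes φ₁ = 18.232°, φ₂ = 60.951° and longitude difference Δλ = 10.445°:
Haversine: a = sin²(Δφ/2) + cos φ₁ cos φ₂ sin²(Δλ/2) = 0.1327 + (0.9498)(0.4856)(0.0083) = 0.13648.
Central angle c = 2·arcsin(√a) = 0.75680 rad.
So the angular separation is 0.7568 rad.

0.7568 rad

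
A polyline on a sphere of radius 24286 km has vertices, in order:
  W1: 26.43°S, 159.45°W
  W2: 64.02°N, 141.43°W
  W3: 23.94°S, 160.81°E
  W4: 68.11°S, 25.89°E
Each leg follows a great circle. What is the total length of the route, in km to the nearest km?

115478 km

Leg W1→W2: central angle 1.5979 rad, distance 38806.5 km.
Leg W2→W3: central angle 1.7226 rad, distance 41834.3 km.
Leg W3→W4: central angle 1.4345 rad, distance 34837.3 km.
Total: 38806.5 + 41834.3 + 34837.3 ≈ 115478 km.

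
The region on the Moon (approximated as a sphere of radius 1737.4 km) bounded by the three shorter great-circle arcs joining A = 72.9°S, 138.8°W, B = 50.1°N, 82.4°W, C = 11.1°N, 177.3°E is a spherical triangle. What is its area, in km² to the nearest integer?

6426151 km²

Side lengths (central angles): a = 1.5356, b = 1.5469, c = 2.2509 rad; semiperimeter s = 2.6667.
By l'Huilier's theorem, tan(E/4) = √[tan(s/2) tan((s−a)/2) tan((s−b)/2) tan((s−c)/2)], giving spherical excess E = 2.1289 rad.
Area = E·R² = 2.1289 × (1737.4)² ≈ 6426151 km².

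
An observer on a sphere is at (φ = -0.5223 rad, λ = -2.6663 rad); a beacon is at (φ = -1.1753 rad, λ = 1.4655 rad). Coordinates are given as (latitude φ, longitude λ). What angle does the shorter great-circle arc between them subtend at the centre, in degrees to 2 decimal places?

73.91°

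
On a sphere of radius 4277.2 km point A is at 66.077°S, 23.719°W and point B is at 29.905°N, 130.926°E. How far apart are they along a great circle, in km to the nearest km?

In radians: φ₁ = -1.1533, φ₂ = 0.5219, Δλ = 154.645° = 2.6991 rad.
cos c = sin φ₁ sin φ₂ + cos φ₁ cos φ₂ cos Δλ = (-0.9141)(0.4986) + (0.4055)(0.8669)(-0.9037) = -0.77339,
so c = arccos(-0.77339) = 2.45496 rad.
Distance = R·c = 4277.2 × 2.4550 ≈ 10500 km.

10500 km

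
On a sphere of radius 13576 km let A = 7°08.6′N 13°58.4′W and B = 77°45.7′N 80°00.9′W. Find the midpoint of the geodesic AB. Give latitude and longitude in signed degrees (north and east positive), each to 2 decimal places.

45.16°, -24.16°

Central angle δ = 1.3624 rad. Interpolating on the sphere with fraction f = 0.5:
P = [sin((1−f)δ)·A + sin(fδ)·B] / sin δ = 0.6436·A + 0.6436·B in Cartesian coordinates,
giving P = (0.6434, -0.2886, 0.7091), i.e. latitude 45.16°, longitude -24.16°.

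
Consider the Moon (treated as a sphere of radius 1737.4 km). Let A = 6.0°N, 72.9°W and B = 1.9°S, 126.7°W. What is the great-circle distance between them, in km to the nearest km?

1646 km

In radians: φ₁ = 0.1047, φ₂ = -0.0332, Δλ = -53.800° = -0.9390 rad.
cos c = sin φ₁ sin φ₂ + cos φ₁ cos φ₂ cos Δλ = (0.1045)(-0.0332) + (0.9945)(0.9995)(0.5906) = 0.58358,
so c = arccos(0.58358) = 0.94766 rad.
Distance = R·c = 1737.4 × 0.9477 ≈ 1646 km.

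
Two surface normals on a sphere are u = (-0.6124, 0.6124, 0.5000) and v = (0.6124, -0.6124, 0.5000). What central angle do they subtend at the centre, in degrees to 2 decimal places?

120.00°

u·v = -0.5001; |u| = 1.0000, |v| = 1.0000.
cos θ = (u·v)/(|u||v|) = -0.5000, so θ = 120.00°.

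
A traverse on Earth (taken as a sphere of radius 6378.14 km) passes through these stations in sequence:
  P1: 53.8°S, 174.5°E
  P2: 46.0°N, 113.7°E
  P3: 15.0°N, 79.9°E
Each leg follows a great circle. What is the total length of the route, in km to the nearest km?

17177 km

Leg P1→P2: central angle 1.9609 rad, distance 12507.2 km.
Leg P2→P3: central angle 0.7321 rad, distance 4669.6 km.
Total: 12507.2 + 4669.6 ≈ 17177 km.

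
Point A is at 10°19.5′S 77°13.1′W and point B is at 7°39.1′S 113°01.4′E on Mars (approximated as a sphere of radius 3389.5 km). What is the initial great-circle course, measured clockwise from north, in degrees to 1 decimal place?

Δλ = -169.758° = -2.9628 rad.
y = sin Δλ · cos φ₂ = (-0.1778)(0.9911) = -0.1762
x = cos φ₁ sin φ₂ − sin φ₁ cos φ₂ cos Δλ = (0.9838)(-0.1332) − (-0.1792)(0.9911)(-0.9841) = -0.3058
θ = atan2(y, x) = -150.05°; adding 360° gives 210.0°.

210.0°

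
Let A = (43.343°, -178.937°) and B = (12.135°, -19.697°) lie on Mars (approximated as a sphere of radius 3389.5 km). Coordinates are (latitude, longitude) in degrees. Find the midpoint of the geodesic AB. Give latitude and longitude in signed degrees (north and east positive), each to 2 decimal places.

66.29°, -60.59°

The central angle between A and B is δ = 2.1183 rad.
With f = 0.5, the slerp weights are sin((1−f)δ)/sin δ = 1.0212 and sin(fδ)/sin δ = 1.0212.
Weighted sum of the unit vectors: (1.0212)·(-0.7271,-0.0135,0.6864) + (1.0212)·(0.9205,-0.3295,0.2102) = (0.1974, -0.3503, 0.9156).
Converting back: φ = atan2(z, √(x²+y²)) = 66.29°, λ = atan2(y, x) = -60.59°.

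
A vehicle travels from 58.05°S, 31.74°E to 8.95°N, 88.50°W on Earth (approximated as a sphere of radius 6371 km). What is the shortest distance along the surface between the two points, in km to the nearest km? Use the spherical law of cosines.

12596 km

With latitudes φ₁ = -58.050°, φ₂ = 8.950° and longitude difference Δλ = -120.240°:
cos c = sin φ₁ sin φ₂ + cos φ₁ cos φ₂ cos Δλ = (-0.8485)(0.1556) + (0.5292)(0.9878)(-0.5036) = -0.39527,
so c = arccos(-0.39527) = 1.97715 rad.
Distance = R·c = 6371 × 1.9772 ≈ 12596 km.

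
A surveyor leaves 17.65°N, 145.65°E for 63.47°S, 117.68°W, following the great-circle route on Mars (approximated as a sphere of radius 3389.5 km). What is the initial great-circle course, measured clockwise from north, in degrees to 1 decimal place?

152.1°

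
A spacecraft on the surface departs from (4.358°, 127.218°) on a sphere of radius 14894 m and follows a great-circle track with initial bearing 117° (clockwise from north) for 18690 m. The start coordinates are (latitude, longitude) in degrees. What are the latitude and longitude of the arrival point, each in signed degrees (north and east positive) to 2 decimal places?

-24.00°, -164.81°

Angular distance δ = d/R = 18690/14894 = 1.25487 rad; initial bearing θ = 2.0420 rad.
sin φ₂ = sin φ₁ cos δ + cos φ₁ sin δ cos θ = (0.0760)(0.3107) + (0.9971)(0.9505)(-0.4540) = -0.4067, so φ₂ = -24.00°.
Δλ = atan2(sin θ sin δ cos φ₁, cos δ − sin φ₁ sin φ₂) = atan2(0.8445, 0.3416) = 67.976°.
λ₂ = 127.218° + 67.976° = 195.19° → -164.81° after wrapping to (−180°, 180°].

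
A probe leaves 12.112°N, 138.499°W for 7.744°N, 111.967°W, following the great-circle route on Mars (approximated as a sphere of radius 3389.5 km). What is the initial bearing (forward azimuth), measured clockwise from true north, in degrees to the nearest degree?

97°

With φ₁ = 0.2114, φ₂ = 0.1352, Δλ = 0.4631 rad, the forward-azimuth formula gives
θ = atan2( sin Δλ cos φ₂ , cos φ₁ sin φ₂ − sin φ₁ cos φ₂ cos Δλ ) = atan2(0.4426, -0.0543) = 96.99°.
So the initial bearing is 97°.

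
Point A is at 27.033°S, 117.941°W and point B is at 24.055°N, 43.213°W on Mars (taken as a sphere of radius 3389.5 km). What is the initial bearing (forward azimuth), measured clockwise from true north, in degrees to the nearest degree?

62°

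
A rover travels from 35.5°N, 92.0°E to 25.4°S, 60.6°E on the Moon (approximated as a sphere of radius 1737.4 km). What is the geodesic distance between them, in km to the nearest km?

2054 km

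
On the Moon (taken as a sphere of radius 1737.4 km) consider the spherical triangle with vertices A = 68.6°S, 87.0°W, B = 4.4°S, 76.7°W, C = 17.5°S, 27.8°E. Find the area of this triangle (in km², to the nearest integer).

Side lengths (central angles): a = 1.7875, b = 1.4364, c = 1.1270 rad; semiperimeter s = 2.1754.
By l'Huilier's theorem, tan(E/4) = √[tan(s/2) tan((s−a)/2) tan((s−b)/2) tan((s−c)/2)], giving spherical excess E = 1.1276 rad.
Area = E·R² = 1.1276 × (1737.4)² ≈ 3403609 km².

3403609 km²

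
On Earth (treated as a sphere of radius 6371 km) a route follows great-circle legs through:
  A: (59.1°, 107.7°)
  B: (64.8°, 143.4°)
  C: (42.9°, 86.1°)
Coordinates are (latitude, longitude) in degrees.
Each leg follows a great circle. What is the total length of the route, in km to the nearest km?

Leg A→B: central angle 0.3046 rad, distance 1940.6 km.
Leg B→C: central angle 0.6690 rad, distance 4262.3 km.
Total: 1940.6 + 4262.3 ≈ 6203 km.

6203 km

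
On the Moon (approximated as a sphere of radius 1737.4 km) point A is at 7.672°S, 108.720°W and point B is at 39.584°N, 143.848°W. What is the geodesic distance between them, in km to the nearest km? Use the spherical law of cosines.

1739 km

Let φ₁ = -0.1339 rad, φ₂ = 0.6909 rad, and Δλ = -0.6131 rad.
cos c = sin φ₁ sin φ₂ + cos φ₁ cos φ₂ cos Δλ = (-0.1335)(0.6372) + (0.9910)(0.7707)(0.8179) = 0.53961,
so c = arccos(0.53961) = 1.00082 rad.
Distance = R·c = 1737.4 × 1.0008 ≈ 1739 km.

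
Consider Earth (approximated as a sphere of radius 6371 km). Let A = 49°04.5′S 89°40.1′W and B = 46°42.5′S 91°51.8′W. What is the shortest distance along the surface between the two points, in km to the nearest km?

310 km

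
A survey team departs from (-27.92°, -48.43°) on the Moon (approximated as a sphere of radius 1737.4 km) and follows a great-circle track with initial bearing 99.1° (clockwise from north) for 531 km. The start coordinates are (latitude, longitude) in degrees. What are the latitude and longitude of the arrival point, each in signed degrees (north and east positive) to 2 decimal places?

-29.25°, -28.52°

Angular distance δ = d/R = 531/1737.4 = 0.30563 rad; initial bearing θ = 1.7296 rad.
sin φ₂ = sin φ₁ cos δ + cos φ₁ sin δ cos θ = (-0.4682)(0.9537) + (0.8836)(0.3009)(-0.1582) = -0.4886, so φ₂ = -29.25°.
Δλ = atan2(sin θ sin δ cos φ₁, cos δ − sin φ₁ sin φ₂) = atan2(0.2625, 0.7249) = 19.908°.
λ₂ = -48.430° + 19.908° = -28.52°.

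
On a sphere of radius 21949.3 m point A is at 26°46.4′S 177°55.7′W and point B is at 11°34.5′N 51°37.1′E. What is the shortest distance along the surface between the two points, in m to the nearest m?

50237 m

Let φ₁ = -0.4673 rad, φ₂ = 0.2020 rad, and Δλ = -2.2768 rad.
Haversine: a = sin²(Δφ/2) + cos φ₁ cos φ₂ sin²(Δλ/2) = 0.1079 + (0.8928)(0.9797)(0.8244) = 0.82894.
Central angle c = 2·arcsin(√a) = 2.28879 rad.
Distance = R·c = 21949.3 × 2.2888 ≈ 50237 m.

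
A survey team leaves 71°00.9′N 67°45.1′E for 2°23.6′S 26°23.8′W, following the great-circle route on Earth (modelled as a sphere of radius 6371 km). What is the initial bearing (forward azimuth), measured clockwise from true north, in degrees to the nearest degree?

273°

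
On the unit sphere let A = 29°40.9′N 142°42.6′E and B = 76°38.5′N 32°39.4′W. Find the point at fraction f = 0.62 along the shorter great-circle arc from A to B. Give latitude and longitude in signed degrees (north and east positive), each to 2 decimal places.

The central angle between A and B is δ = 1.2852 rad.
With f = 0.62, the slerp weights are sin((1−f)δ)/sin δ = 0.4890 and sin(fδ)/sin δ = 0.7453.
Weighted sum of the unit vectors: (0.4890)·(-0.6912,0.5264,0.4952) + (0.7453)·(0.1945,-0.1247,0.9729) = (-0.1930, 0.1645, 0.9673).
Converting back: φ = atan2(z, √(x²+y²)) = 75.31°, λ = atan2(y, x) = 139.57°.

75.31°, 139.57°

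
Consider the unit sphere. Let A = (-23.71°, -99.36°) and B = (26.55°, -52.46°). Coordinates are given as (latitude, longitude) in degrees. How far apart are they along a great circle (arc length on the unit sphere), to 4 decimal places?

In radians: φ₁ = -0.4138, φ₂ = 0.4634, Δλ = 46.900° = 0.8186 rad.
cos c = sin φ₁ sin φ₂ + cos φ₁ cos φ₂ cos Δλ = (-0.4021)(0.4470) + (0.9156)(0.8945)(0.6833) = 0.37989,
so c = arccos(0.37989) = 1.18111 rad.
On the unit sphere the arc length equals the central angle: 1.1811.

1.1811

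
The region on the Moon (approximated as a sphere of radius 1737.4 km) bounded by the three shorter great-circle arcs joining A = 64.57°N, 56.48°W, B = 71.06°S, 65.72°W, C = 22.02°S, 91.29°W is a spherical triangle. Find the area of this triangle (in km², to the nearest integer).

Side lengths (central angles): a = 0.8943, b = 1.5826, c = 2.3698 rad; semiperimeter s = 2.4233.
By l'Huilier's theorem, tan(E/4) = √[tan(s/2) tan((s−a)/2) tan((s−b)/2) tan((s−c)/2)], giving spherical excess E = 0.6925 rad.
Area = E·R² = 0.6925 × (1737.4)² ≈ 2090253 km².

2090253 km²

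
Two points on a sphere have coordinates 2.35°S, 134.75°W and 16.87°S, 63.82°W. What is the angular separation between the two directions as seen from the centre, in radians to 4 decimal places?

1.2405 rad

Let φ₁ = -0.0410 rad, φ₂ = -0.2944 rad, and Δλ = 1.2380 rad.
Haversine: a = sin²(Δφ/2) + cos φ₁ cos φ₂ sin²(Δλ/2) = 0.0160 + (0.9992)(0.9570)(0.3366) = 0.33785.
Central angle c = 2·arcsin(√a) = 1.24053 rad.
So the angular separation is 1.2405 rad.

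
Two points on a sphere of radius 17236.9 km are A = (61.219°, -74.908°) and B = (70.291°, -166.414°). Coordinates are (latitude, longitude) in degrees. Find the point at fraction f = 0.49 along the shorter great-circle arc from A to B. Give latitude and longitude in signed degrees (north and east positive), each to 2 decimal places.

72.16°, -109.35°

The central angle between A and B is δ = 0.6079 rad.
With f = 0.49, the slerp weights are sin((1−f)δ)/sin δ = 0.5342 and sin(fδ)/sin δ = 0.5139.
Weighted sum of the unit vectors: (0.5342)·(0.1254,-0.4649,0.8765) + (0.5139)·(-0.3278,-0.0792,0.9414) = (-0.1015, -0.2890, 0.9519).
Converting back: φ = atan2(z, √(x²+y²)) = 72.16°, λ = atan2(y, x) = -109.35°.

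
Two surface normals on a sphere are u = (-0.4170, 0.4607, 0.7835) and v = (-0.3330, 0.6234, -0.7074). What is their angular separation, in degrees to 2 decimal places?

97.37°

u·v = -0.1282; |u| = 1.0000, |v| = 1.0000.
cos θ = (u·v)/(|u||v|) = -0.1282, so θ = 97.37°.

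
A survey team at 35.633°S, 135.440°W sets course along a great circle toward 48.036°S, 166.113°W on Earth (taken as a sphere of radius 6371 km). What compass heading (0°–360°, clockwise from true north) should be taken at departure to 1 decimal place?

With φ₁ = -0.6219, φ₂ = -0.8384, Δλ = -0.5353 rad, the forward-azimuth formula gives
θ = atan2( sin Δλ cos φ₂ , cos φ₁ sin φ₂ − sin φ₁ cos φ₂ cos Δλ ) = atan2(-0.3411, -0.2693) = -128.29°.
Adding 360° brings this into [0°, 360°): 231.7°.

231.7°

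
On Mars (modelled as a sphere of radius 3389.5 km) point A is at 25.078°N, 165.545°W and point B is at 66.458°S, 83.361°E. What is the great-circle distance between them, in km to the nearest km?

Let φ₁ = 0.4377 rad, φ₂ = -1.1599 rad, and Δλ = -1.9390 rad.
cos c = sin φ₁ sin φ₂ + cos φ₁ cos φ₂ cos Δλ = (0.4239)(-0.9168) + (0.9057)(0.3994)(-0.3599) = -0.51877,
so c = arccos(-0.51877) = 2.11621 rad.
Distance = R·c = 3389.5 × 2.1162 ≈ 7173 km.

7173 km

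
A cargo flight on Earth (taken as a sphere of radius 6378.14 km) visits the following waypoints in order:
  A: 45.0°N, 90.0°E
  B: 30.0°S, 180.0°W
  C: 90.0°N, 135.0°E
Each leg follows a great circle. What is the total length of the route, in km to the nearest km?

Leg A→B: central angle 1.9322 rad, distance 12323.6 km.
Leg B→C: central angle 2.0944 rad, distance 13358.3 km.
Total: 12323.6 + 13358.3 ≈ 25682 km.

25682 km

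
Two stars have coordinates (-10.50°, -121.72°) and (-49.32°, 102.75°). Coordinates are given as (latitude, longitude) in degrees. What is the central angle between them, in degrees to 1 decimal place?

Let φ₁ = -0.1833 rad, φ₂ = -0.8608 rad, and Δλ = -2.3654 rad.
Haversine: a = sin²(Δφ/2) + cos φ₁ cos φ₂ sin²(Δλ/2) = 0.1104 + (0.9833)(0.6518)(0.8568) = 0.65959.
Central angle c = 2·arcsin(√a) = 1.89565 rad.
So the angular separation is 108.6°.

108.6°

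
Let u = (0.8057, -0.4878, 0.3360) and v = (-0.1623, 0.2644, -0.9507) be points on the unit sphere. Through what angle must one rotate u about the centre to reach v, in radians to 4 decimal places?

2.1885 rad

u·v = -0.5792; |u| = 1.0000, |v| = 1.0000.
cos θ = (u·v)/(|u||v|) = -0.5792, so θ = 2.1885 rad.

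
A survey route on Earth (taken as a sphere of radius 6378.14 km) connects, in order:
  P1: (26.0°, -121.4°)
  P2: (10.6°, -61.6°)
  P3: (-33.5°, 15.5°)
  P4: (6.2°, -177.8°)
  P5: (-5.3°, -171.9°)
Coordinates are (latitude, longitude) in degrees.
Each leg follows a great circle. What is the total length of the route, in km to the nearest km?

34133 km

Leg P1→P2: central angle 1.0180 rad, distance 6493.2 km.
Leg P2→P3: central angle 1.4892 rad, distance 9498.6 km.
Leg P3→P4: central angle 2.6187 rad, distance 16702.5 km.
Leg P4→P5: central angle 0.2255 rad, distance 1438.3 km.
Total: 6493.2 + 9498.6 + 16702.5 + 1438.3 ≈ 34133 km.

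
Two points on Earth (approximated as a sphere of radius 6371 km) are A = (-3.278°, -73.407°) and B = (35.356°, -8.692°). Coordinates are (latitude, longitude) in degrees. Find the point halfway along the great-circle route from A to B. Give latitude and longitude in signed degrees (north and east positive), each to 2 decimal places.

18.76°, -44.70°

The central angle between A and B is δ = 1.2507 rad.
With f = 0.5, the slerp weights are sin((1−f)δ)/sin δ = 0.6167 and sin(fδ)/sin δ = 0.6167.
Weighted sum of the unit vectors: (0.6167)·(0.2851,-0.9568,-0.0572) + (0.6167)·(0.8062,-0.1233,0.5787) = (0.6730, -0.6661, 0.3216).
Converting back: φ = atan2(z, √(x²+y²)) = 18.76°, λ = atan2(y, x) = -44.70°.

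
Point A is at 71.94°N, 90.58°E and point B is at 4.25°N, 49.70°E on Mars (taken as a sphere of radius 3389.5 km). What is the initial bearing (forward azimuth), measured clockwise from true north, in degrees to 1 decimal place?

223.2°

With φ₁ = 1.2556, φ₂ = 0.0742, Δλ = -0.7135 rad, the forward-azimuth formula gives
θ = atan2( sin Δλ cos φ₂ , cos φ₁ sin φ₂ − sin φ₁ cos φ₂ cos Δλ ) = atan2(-0.6527, -0.6939) = -136.75°.
Adding 360° brings this into [0°, 360°): 223.2°.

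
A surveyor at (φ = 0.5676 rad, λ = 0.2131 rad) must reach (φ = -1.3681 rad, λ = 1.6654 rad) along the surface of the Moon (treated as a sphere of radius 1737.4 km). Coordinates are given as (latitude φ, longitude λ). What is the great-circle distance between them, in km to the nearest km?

In radians: φ₁ = 0.5676, φ₂ = -1.3681, Δλ = 83.211° = 1.4523 rad.
Haversine: a = sin²(Δφ/2) + cos φ₁ cos φ₂ sin²(Δλ/2) = 0.6784 + (0.8432)(0.2013)(0.4409) = 0.75327.
Central angle c = 2·arcsin(√a) = 2.10196 rad.
Distance = R·c = 1737.4 × 2.1020 ≈ 3652 km.

3652 km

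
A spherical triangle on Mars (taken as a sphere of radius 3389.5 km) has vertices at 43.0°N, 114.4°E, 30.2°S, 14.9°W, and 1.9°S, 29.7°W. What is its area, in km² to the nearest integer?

Side lengths (central angles): a = 0.5513, b = 2.2328, c = 2.4090 rad; semiperimeter s = 2.5966.
By l'Huilier's theorem, tan(E/4) = √[tan(s/2) tan((s−a)/2) tan((s−b)/2) tan((s−c)/2)], giving spherical excess E = 1.2330 rad.
Area = E·R² = 1.2330 × (3389.5)² ≈ 14166117 km².

14166117 km²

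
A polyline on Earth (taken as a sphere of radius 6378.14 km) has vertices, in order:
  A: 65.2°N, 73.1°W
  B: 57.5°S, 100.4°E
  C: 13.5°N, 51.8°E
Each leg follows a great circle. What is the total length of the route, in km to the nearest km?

Leg A→B: central angle 2.9968 rad, distance 19113.9 km.
Leg B→C: central angle 1.4216 rad, distance 9067.3 km.
Total: 19113.9 + 9067.3 ≈ 28181 km.

28181 km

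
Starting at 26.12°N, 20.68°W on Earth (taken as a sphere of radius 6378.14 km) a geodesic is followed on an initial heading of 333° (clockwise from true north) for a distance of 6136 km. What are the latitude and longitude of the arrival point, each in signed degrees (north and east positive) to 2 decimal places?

65.24°, -83.45°

Angular distance δ = d/R = 6136/6378.14 = 0.96204 rad; initial bearing θ = 5.8119 rad.
sin φ₂ = sin φ₁ cos δ + cos φ₁ sin δ cos θ = (0.4403)(0.5719) + (0.8979)(0.8204)(0.8910) = 0.9081, so φ₂ = 65.24°.
Δλ = atan2(sin θ sin δ cos φ₁, cos δ − sin φ₁ sin φ₂) = atan2(-0.3344, 0.1721) = -62.770°.
λ₂ = -20.680° − 62.770° = -83.45°.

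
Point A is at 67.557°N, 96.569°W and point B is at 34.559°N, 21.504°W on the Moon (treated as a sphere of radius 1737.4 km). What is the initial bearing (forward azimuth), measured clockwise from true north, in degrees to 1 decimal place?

88.5°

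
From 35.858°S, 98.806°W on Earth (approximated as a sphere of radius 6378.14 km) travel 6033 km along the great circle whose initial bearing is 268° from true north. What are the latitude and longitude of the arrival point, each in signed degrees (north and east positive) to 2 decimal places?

-21.45°, -159.36°

Angular distance δ = d/R = 6033/6378.14 = 0.94589 rad; initial bearing θ = 4.6775 rad.
sin φ₂ = sin φ₁ cos δ + cos φ₁ sin δ cos θ = (-0.5858)(0.5850) + (0.8105)(0.8110)(-0.0349) = -0.3656, so φ₂ = -21.45°.
Δλ = atan2(sin θ sin δ cos φ₁, cos δ − sin φ₁ sin φ₂) = atan2(-0.6569, 0.3708) = -60.554°.
λ₂ = -98.806° − 60.554° = -159.36°.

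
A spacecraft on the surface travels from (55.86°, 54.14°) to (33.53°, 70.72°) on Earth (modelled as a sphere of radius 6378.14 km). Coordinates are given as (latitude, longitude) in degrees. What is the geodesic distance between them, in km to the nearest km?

2794 km

Let φ₁ = 0.9749 rad, φ₂ = 0.5852 rad, and Δλ = 0.2894 rad.
Haversine: a = sin²(Δφ/2) + cos φ₁ cos φ₂ sin²(Δλ/2) = 0.0375 + (0.5612)(0.8336)(0.0208) = 0.04722.
Central angle c = 2·arcsin(√a) = 0.43810 rad.
Distance = R·c = 6378.14 × 0.4381 ≈ 2794 km.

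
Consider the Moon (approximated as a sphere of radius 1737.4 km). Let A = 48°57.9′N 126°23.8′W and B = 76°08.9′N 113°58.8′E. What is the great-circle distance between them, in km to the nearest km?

1489 km

In radians: φ₁ = 0.8546, φ₂ = 1.3290, Δλ = -119.623° = -2.0878 rad.
cos c = sin φ₁ sin φ₂ + cos φ₁ cos φ₂ cos Δλ = (0.7543)(0.9709) + (0.6565)(0.2394)(-0.4943) = 0.65468,
so c = arccos(0.65468) = 0.85704 rad.
Distance = R·c = 1737.4 × 0.8570 ≈ 1489 km.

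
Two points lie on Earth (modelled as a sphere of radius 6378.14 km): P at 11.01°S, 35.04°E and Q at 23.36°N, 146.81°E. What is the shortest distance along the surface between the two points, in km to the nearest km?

12713 km

With latitudes φ₁ = -11.010°, φ₂ = 23.360° and longitude difference Δλ = 111.770°:
cos c = sin φ₁ sin φ₂ + cos φ₁ cos φ₂ cos Δλ = (-0.1910)(0.3965) + (0.9816)(0.9180)(-0.3709) = -0.40994,
so c = arccos(-0.40994) = 1.99318 rad.
Distance = R·c = 6378.14 × 1.9932 ≈ 12713 km.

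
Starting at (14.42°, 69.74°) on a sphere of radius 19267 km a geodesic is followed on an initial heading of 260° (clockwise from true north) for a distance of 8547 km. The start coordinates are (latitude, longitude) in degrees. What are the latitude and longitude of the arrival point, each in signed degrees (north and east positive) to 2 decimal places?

Angular distance δ = d/R = 8547/19267 = 0.44361 rad; initial bearing θ = 4.5379 rad.
sin φ₂ = sin φ₁ cos δ + cos φ₁ sin δ cos θ = (0.2490)(0.9032) + (0.9685)(0.4292)(-0.1736) = 0.1527, so φ₂ = 8.79°.
Δλ = atan2(sin θ sin δ cos φ₁, cos δ − sin φ₁ sin φ₂) = atan2(-0.4094, 0.8652) = -25.322°.
λ₂ = 69.740° − 25.322° = 44.42°.

8.79°, 44.42°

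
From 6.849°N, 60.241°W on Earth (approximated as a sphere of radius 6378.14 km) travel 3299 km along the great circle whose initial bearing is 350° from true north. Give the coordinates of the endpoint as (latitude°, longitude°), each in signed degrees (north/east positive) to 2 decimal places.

35.95°, -66.33°

Angular distance δ = d/R = 3299/6378.14 = 0.51724 rad; initial bearing θ = 6.1087 rad.
sin φ₂ = sin φ₁ cos δ + cos φ₁ sin δ cos θ = (0.1193)(0.8692) + (0.9929)(0.4945)(0.9848) = 0.5871, so φ₂ = 35.95°.
Δλ = atan2(sin θ sin δ cos φ₁, cos δ − sin φ₁ sin φ₂) = atan2(-0.0853, 0.7992) = -6.089°.
λ₂ = -60.241° − 6.089° = -66.33°.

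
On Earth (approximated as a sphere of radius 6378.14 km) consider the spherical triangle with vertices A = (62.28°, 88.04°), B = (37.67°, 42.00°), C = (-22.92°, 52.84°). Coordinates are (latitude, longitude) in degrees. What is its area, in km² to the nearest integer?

13281091 km²

Side lengths (central angles): a = 1.0724, b = 1.5655, c = 0.6492 rad; semiperimeter s = 1.6435.
By l'Huilier's theorem, tan(E/4) = √[tan(s/2) tan((s−a)/2) tan((s−b)/2) tan((s−c)/2)], giving spherical excess E = 0.3265 rad.
Area = E·R² = 0.3265 × (6378.14)² ≈ 13281091 km².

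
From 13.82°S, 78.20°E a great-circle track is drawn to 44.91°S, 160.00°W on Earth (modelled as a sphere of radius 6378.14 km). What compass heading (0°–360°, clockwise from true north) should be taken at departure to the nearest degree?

Δλ = 121.800° = 2.1258 rad.
y = sin Δλ · cos φ₂ = (0.8499)(0.7082) = 0.6019
x = cos φ₁ sin φ₂ − sin φ₁ cos φ₂ cos Δλ = (0.9711)(-0.7060) − (-0.2389)(0.7082)(-0.5270) = -0.7747
θ = atan2(y, x) = 142.15°, so the bearing is 142°.

142°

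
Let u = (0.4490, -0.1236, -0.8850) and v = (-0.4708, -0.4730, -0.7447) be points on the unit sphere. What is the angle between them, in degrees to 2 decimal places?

59.59°

u·v = 0.5061; |u| = 1.0001, |v| = 1.0000.
cos θ = (u·v)/(|u||v|) = 0.5061, so θ = 59.59°.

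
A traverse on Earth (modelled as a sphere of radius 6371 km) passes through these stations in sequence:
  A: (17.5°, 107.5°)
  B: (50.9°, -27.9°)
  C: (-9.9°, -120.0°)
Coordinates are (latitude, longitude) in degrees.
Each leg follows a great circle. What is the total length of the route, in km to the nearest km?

22264 km

Leg A→B: central angle 1.7670 rad, distance 11257.3 km.
Leg B→C: central angle 1.7276 rad, distance 11006.7 km.
Total: 11257.3 + 11006.7 ≈ 22264 km.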